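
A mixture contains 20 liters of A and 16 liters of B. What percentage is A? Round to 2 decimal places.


Volume of A = 20 L
Volume of B = 16 L
Total volume = 20 + 16 = 36 L
Percentage of A = (20/36) * 100
= 55.56%

55.56


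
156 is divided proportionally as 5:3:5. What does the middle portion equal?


Ratio = 5:3:5
Total parts = 5 + 3 + 5 = 13
Value per part = 156 / 13 = 12
First share = 5 * 12 = 60
Middle share = 3 * 12 = 36
Third share = 5 * 12 = 60

36


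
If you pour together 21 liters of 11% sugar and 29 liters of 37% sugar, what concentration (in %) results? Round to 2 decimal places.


Solute in mixture 1 = 11% of 21 L = 21*11/100 = 231/100 L
Solute in mixture 2 = 37% of 29 L = 29*37/100 = 1073/100 L
Total solute = 231/100 + 1073/100 = 326/25 L
Total volume = 21 + 29 = 50 L
Final concentration = 326/25/50 * 100 = 26.08%

26.08


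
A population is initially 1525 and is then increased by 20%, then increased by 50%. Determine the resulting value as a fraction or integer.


Start: 1525
Step 1: increase by 20% => multiply by 120/100
  1525 * 120/100 = 1830
Step 2: increase by 50% => multiply by 150/100
  1830 * 150/100 = 2745
Final value = 2745

2745


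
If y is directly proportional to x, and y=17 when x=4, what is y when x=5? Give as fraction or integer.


Direct proportion: y = kx
Find k: k = 17/4 = 17/4
Compute y at x=5: y = 17/4 * 5
y = 85/4

85/4


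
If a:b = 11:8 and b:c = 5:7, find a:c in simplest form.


Given a:b = 11:8 and b:c = 5:7
Make b consistent. Multiply first ratio by 5: a:b = 55:40
Multiply second ratio by 8: b:c = 40:56
Now b = 40 in both, so a:b:c = 55:40:56
Therefore a:c = 55:56
Simplify by GCD: a:c = 55:56

55:56


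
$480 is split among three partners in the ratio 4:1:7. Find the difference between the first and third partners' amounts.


Total parts = 4 + 1 + 7 = 12
Value per part = 480 / 12 = 40
Shares: 4*40=160, 1*40=40, 7*40=280
First share = 160, third share = 280
Difference = |160 - 280| = 120

120


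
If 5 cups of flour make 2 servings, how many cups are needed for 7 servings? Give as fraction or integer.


Original: 5 cups for 2 servings
Target servings = 7
Scaling factor = 7/2
New amount = 5 * 7/2
= 35/2
= 35/2 cups

35/2


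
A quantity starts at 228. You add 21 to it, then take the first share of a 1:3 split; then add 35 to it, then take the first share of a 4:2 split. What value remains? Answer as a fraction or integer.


Start with 228.
Step 1: Add 21: 228+21=249; split 1:3 first = 249*1/4 = 249/4
Step 2: Add 35: 249/4+35=389/4; split 4:2 first = 389/4*4/6 = 389/6
Final result = 389/6

389/6


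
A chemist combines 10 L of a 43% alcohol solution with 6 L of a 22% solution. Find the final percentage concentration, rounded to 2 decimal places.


Solute in mixture 1 = 43% of 10 L = 10*43/100 = 43/10 L
Solute in mixture 2 = 22% of 6 L = 6*22/100 = 33/25 L
Total solute = 43/10 + 33/25 = 281/50 L
Total volume = 10 + 6 = 16 L
Final concentration = 281/50/16 * 100 = 35.13%

35.13


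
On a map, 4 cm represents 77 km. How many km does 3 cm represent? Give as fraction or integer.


Map scale: 4 cm = 77 km
Measured distance on map = 3 cm
Set up proportion: 3 * 77 / 4
= 231 / 4
= 231/4 km

231/4


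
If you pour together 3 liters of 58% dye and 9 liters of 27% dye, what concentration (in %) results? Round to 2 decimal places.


Solute in mixture 1 = 58% of 3 L = 3*58/100 = 87/50 L
Solute in mixture 2 = 27% of 9 L = 9*27/100 = 243/100 L
Total solute = 87/50 + 243/100 = 417/100 L
Total volume = 3 + 9 = 12 L
Final concentration = 417/100/12 * 100 = 34.75%

34.75


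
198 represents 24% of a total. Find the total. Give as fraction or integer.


Given: 198 is 24% of the whole
Set up: 198 = 24/100 * whole
whole = 198 * 100 / 24
whole = 19800 / 24
whole = 825

825


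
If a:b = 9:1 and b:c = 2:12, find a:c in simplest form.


Given a:b = 9:1 and b:c = 2:12
Make b consistent. Multiply first ratio by 2: a:b = 18:2
Multiply second ratio by 1: b:c = 2:12
Now b = 2 in both, so a:b:c = 18:2:12
Therefore a:c = 18:12
Simplify by GCD: a:c = 3:2

3:2


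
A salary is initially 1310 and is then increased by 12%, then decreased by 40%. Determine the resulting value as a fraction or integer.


Start: 1310
Step 1: increase by 12% => multiply by 112/100
  1310 * 112/100 = 7336/5
Step 2: decrease by 40% => multiply by 60/100
  7336/5 * 60/100 = 22008/25
Final value = 22008/25

22008/25


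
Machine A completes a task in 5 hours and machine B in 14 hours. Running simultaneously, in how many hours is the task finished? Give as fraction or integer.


Rate of A = 1/5 job per hour
Rate of B = 1/14 job per hour
Combined rate = 1/5 + 1/14
Find common denominator: (14 + 5)/(5*14) = 19/70
Combined rate = 19/70 job per hour
Time together = 1 / (19/70) = 70/19 hours

70/19


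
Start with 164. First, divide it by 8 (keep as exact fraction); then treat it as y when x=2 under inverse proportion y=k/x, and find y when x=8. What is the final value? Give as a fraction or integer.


Start with 164.
Step 1: Divide by 8: 164 / 8 = 41/2
Step 2: Inverse prop: k = (41/2)*2; new y = k/8 = 41/2*2/8 = 41/8
Final result = 41/8

41/8


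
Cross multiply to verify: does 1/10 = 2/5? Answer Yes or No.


Cross multiply to check 1/10 = 2/5
Left cross product: 1 * 5 = 5
Right cross product: 10 * 2 = 20
5 != 20
Not equal, so proportions differ => No

No


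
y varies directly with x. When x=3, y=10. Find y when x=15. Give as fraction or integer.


Direct proportion: y = kx
Find k: k = 10/3 = 10/3
Compute y at x=15: y = 10/3 * 15
y = 50

50


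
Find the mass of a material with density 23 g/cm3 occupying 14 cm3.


Using mass = density * volume
Density = 23 g/cm3
Volume = 14 cm3
Mass = 23 * 14
= 322 g

322


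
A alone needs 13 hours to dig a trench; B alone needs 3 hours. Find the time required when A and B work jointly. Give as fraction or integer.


Rate of A = 1/13 job per hour
Rate of B = 1/3 job per hour
Combined rate = 1/13 + 1/3
Find common denominator: (3 + 13)/(13*3) = 16/39
Combined rate = 16/39 job per hour
Time together = 1 / (16/39) = 39/16 hours

39/16


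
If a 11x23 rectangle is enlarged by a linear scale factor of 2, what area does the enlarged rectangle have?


Original dimensions: 11 x 23
Enlargement factor = 2
New width = 11 * 2 = 22
New height = 23 * 2 = 46
New area = 22 * 46 = 1012

1012


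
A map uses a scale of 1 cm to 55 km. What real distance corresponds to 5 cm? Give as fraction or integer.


Map scale: 1 cm = 55 km
Measured distance on map = 5 cm
Set up proportion: 5 * 55 / 1
= 275 / 1
= 275 km

275


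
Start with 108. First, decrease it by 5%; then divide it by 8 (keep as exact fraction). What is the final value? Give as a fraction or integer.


Start with 108.
Step 1: Decrease by 5%: 108 * 95/100 = 513/5
Step 2: Divide by 8: 513/5 / 8 = 513/40
Final result = 513/40

513/40


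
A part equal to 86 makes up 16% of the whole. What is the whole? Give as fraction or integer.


Given: 86 is 16% of the whole
Set up: 86 = 16/100 * whole
whole = 86 * 100 / 16
whole = 8600 / 16
whole = 1075/2

1075/2


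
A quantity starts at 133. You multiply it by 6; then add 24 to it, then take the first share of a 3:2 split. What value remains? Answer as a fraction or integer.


Start with 133.
Step 1: Multiply by 6: 133 * 6 = 798
Step 2: Add 24: 798+24=822; split 3:2 first = 822*3/5 = 2466/5
Final result = 2466/5

2466/5


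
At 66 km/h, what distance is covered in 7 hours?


Using distance = speed * time
Speed = 66 km/h
Time = 7 hours
Distance = 66 * 7
= 462 km

462


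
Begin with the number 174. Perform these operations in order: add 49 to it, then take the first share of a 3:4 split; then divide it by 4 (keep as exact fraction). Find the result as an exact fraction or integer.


Start with 174.
Step 1: Add 49: 174+49=223; split 3:4 first = 223*3/7 = 669/7
Step 2: Divide by 4: 669/7 / 4 = 669/28
Final result = 669/28

669/28


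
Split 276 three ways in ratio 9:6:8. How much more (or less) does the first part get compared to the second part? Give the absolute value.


Total parts = 9 + 6 + 8 = 23
Value per part = 276 / 23 = 12
Shares: 9*12=108, 6*12=72, 8*12=96
First share = 108, second share = 72
Difference = |108 - 72| = 36

36


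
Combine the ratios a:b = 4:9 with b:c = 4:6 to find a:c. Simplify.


Given a:b = 4:9 and b:c = 4:6
Make b consistent. Multiply first ratio by 4: a:b = 16:36
Multiply second ratio by 9: b:c = 36:54
Now b = 36 in both, so a:b:c = 16:36:54
Therefore a:c = 16:54
Simplify by GCD: a:c = 8:27

8:27


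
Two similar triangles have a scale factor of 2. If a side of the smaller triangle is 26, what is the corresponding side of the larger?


Similar triangles have proportional sides
Scale factor = 2
Smaller side = 26
Corresponding larger side = 26 * 2
= 52

52


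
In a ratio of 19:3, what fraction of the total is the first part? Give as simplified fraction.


Total parts = 19 + 3 = 22
First part fraction = 19/22
Simplify: 19/22 = 19/22

19/22


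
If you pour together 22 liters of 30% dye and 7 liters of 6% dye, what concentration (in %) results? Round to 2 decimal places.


Solute in mixture 1 = 30% of 22 L = 22*30/100 = 33/5 L
Solute in mixture 2 = 6% of 7 L = 7*6/100 = 21/50 L
Total solute = 33/5 + 21/50 = 351/50 L
Total volume = 22 + 7 = 29 L
Final concentration = 351/50/29 * 100 = 24.21%

24.21


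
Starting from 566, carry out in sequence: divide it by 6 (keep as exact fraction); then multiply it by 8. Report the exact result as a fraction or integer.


Start with 566.
Step 1: Divide by 6: 566 / 6 = 283/3
Step 2: Multiply by 8: 283/3 * 8 = 2264/3
Final result = 2264/3

2264/3


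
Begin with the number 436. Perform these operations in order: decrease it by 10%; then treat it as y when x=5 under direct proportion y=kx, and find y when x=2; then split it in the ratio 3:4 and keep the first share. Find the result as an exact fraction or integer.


Start with 436.
Step 1: Decrease by 10%: 436 * 90/100 = 1962/5
Step 2: Direct prop: k = (1962/5)/5; new y = k*2 = 1962/5*2/5 = 3924/25
Step 3: Split 3:4, first share = 3924/25 * 3/7 = 11772/175
Final result = 11772/175

11772/175


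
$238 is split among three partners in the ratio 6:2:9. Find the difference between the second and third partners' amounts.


Total parts = 6 + 2 + 9 = 17
Value per part = 238 / 17 = 14
Shares: 6*14=84, 2*14=28, 9*14=126
Second share = 28, third share = 126
Difference = |28 - 126| = 98

98


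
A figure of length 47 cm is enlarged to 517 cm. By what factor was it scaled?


Original length = 47 cm
Scaled length = 517 cm
Scale factor = 517 / 47
= 11

11


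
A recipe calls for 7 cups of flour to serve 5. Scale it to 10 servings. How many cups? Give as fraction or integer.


Original: 7 cups for 5 servings
Target servings = 10
Scaling factor = 10/5
New amount = 7 * 10/5
= 70/5
= 14 cups

14


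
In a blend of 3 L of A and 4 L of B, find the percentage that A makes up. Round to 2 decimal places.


Volume of A = 3 L
Volume of B = 4 L
Total volume = 3 + 4 = 7 L
Percentage of A = (3/7) * 100
= 42.86%

42.86


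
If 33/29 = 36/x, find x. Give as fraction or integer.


Setting up: 33/29 = 36/x
Cross multiply: 33 * x = 29 * 36
33x = 1044
x = 1044/33
x = 348/11

348/11


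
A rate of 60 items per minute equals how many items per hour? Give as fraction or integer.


Converting from per minute to per hour
Rate = 60 items per minute
Multiply by 60: 60 * 60
= 3600 items per hour

3600


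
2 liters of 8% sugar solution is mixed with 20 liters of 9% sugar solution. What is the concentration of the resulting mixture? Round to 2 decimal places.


Solute in mixture 1 = 8% of 2 L = 2*8/100 = 4/25 L
Solute in mixture 2 = 9% of 20 L = 20*9/100 = 9/5 L
Total solute = 4/25 + 9/5 = 49/25 L
Total volume = 2 + 20 = 22 L
Final concentration = 49/25/22 * 100 = 8.91%

8.91


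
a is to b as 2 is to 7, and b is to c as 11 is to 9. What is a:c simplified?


Given a:b = 2:7 and b:c = 11:9
Make b consistent. Multiply first ratio by 11: a:b = 22:77
Multiply second ratio by 7: b:c = 77:63
Now b = 77 in both, so a:b:c = 22:77:63
Therefore a:c = 22:63
Simplify by GCD: a:c = 22:63

22:63


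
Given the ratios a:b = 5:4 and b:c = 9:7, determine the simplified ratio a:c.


Given a:b = 5:4 and b:c = 9:7
Make b consistent. Multiply first ratio by 9: a:b = 45:36
Multiply second ratio by 4: b:c = 36:28
Now b = 36 in both, so a:b:c = 45:36:28
Therefore a:c = 45:28
Simplify by GCD: a:c = 45:28

45:28


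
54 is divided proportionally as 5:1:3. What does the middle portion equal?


Ratio = 5:1:3
Total parts = 5 + 1 + 3 = 9
Value per part = 54 / 9 = 6
First share = 5 * 6 = 30
Middle share = 1 * 6 = 6
Third share = 3 * 6 = 18

6


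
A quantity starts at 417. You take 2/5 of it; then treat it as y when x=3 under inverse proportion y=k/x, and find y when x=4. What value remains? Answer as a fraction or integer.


Start with 417.
Step 1: Take 2/5: 417 * 2/5 = 834/5
Step 2: Inverse prop: k = (834/5)*3; new y = k/4 = 834/5*3/4 = 1251/10
Final result = 1251/10

1251/10


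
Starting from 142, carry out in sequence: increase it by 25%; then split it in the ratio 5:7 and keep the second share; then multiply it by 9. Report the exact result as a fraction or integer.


Start with 142.
Step 1: Increase by 25%: 142 * 125/100 = 355/2
Step 2: Split 5:7, second share = 355/2 * 7/12 = 2485/24
Step 3: Multiply by 9: 2485/24 * 9 = 7455/8
Final result = 7455/8

7455/8


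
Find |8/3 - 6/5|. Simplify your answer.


Simplify: 8/3 = 8/3 and 6/5 = 6/5
Find common denominator: LCD = 15
Convert: 40/15 and 18/15
Difference = |40 - 18|/15 = 22/15
Simplified = 22/15

22/15


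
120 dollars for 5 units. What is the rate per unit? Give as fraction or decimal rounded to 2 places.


Total dollars = 120
Number of units = 5
Unit rate = 120 / 5
= 24 dollars per unit

24


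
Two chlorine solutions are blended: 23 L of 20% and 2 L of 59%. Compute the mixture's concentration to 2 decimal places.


Solute in mixture 1 = 20% of 23 L = 23*20/100 = 23/5 L
Solute in mixture 2 = 59% of 2 L = 2*59/100 = 59/50 L
Total solute = 23/5 + 59/50 = 289/50 L
Total volume = 23 + 2 = 25 L
Final concentration = 289/50/25 * 100 = 23.12%

23.12


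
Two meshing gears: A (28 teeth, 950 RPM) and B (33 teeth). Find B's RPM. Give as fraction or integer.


Gear ratio: teeth_A * RPM_A = teeth_B * RPM_B
28 * 950 = 33 * RPM_B
26600 = 33 * RPM_B
RPM_B = 26600 / 33
RPM_B = 26600/33

26600/33


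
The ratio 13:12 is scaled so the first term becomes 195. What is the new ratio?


Original ratio: 13:12
First term target: 195
Scale factor = 195 / 13 = 15
Multiply second term: 12 * 15 = 180
Equivalent ratio = 195:180

195:180


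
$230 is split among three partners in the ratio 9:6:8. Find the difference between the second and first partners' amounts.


Total parts = 9 + 6 + 8 = 23
Value per part = 230 / 23 = 10
Shares: 9*10=90, 6*10=60, 8*10=80
Second share = 60, first share = 90
Difference = |60 - 90| = 30

30


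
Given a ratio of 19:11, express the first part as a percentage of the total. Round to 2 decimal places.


Total parts = 19 + 11 = 30
First part fraction = 19/30
Percentage = (19/30) * 100
= 0.633333 * 100
= 63.33%

63.33


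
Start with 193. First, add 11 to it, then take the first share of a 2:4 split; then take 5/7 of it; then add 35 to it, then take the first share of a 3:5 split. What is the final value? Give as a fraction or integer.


Start with 193.
Step 1: Add 11: 193+11=204; split 2:4 first = 204*2/6 = 68
Step 2: Take 5/7: 68 * 5/7 = 340/7
Step 3: Add 35: 340/7+35=585/7; split 3:5 first = 585/7*3/8 = 1755/56
Final result = 1755/56

1755/56


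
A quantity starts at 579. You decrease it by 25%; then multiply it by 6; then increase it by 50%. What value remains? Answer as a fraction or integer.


Start with 579.
Step 1: Decrease by 25%: 579 * 75/100 = 1737/4
Step 2: Multiply by 6: 1737/4 * 6 = 5211/2
Step 3: Increase by 50%: 5211/2 * 150/100 = 15633/4
Final result = 15633/4

15633/4


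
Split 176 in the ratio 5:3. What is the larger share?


Total parts = 5 + 3 = 8
Value per part = 176 / 8 = 22
First share = 5 * 22 = 110
Second share = 3 * 22 = 66
Larger share = 110

110


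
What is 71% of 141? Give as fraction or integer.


Compute 71% of 141
Convert percentage: 71% = 71/100
Multiply: 141 * 71/100
= 10011/100
= 10011/100

10011/100


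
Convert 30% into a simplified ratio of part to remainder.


Part = 30%, Remainder = 70%
Ratio = 30:70
GCD(30, 70) = 10
Simplify: 3:7 = 3:7

3:7


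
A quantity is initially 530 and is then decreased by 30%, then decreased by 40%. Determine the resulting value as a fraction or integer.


Start: 530
Step 1: decrease by 30% => multiply by 70/100
  530 * 70/100 = 371
Step 2: decrease by 40% => multiply by 60/100
  371 * 60/100 = 1113/5
Final value = 1113/5

1113/5


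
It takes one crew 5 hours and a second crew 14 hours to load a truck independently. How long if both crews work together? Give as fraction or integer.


Rate of A = 1/5 job per hour
Rate of B = 1/14 job per hour
Combined rate = 1/5 + 1/14
Find common denominator: (14 + 5)/(5*14) = 19/70
Combined rate = 19/70 job per hour
Time together = 1 / (19/70) = 70/19 hours

70/19


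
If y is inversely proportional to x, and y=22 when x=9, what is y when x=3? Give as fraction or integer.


Inverse proportion: y = k/x
Find k: k = 9 * 22 = 198
Compute y at x=3: y = 198/3
y = 66

66


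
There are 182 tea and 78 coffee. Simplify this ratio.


Find GCD(182, 78)
GCD = 26
Divide both by 26: 182/26 = 7, 78/26 = 3
Simplified ratio = 7:3

7:3


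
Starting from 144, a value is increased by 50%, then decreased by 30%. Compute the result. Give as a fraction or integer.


Start: 144
Step 1: increase by 50% => multiply by 150/100
  144 * 150/100 = 216
Step 2: decrease by 30% => multiply by 70/100
  216 * 70/100 = 756/5
Final value = 756/5

756/5


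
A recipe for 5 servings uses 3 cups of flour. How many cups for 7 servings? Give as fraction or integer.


Original: 3 cups for 5 servings
Target servings = 7
Scaling factor = 7/5
New amount = 3 * 7/5
= 21/5
= 21/5 cups

21/5


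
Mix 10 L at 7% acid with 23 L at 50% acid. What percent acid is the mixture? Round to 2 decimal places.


Solute in mixture 1 = 7% of 10 L = 10*7/100 = 7/10 L
Solute in mixture 2 = 50% of 23 L = 23*50/100 = 23/2 L
Total solute = 7/10 + 23/2 = 61/5 L
Total volume = 10 + 23 = 33 L
Final concentration = 61/5/33 * 100 = 36.97%

36.97


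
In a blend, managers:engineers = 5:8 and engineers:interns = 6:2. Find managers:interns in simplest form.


Given a:b = 5:8 and b:c = 6:2
Make b consistent. Multiply first ratio by 6: a:b = 30:48
Multiply second ratio by 8: b:c = 48:16
Now b = 48 in both, so a:b:c = 30:48:16
Therefore a:c = 30:16
Simplify by GCD: a:c = 15:8

15:8


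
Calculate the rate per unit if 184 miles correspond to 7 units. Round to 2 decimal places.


Total miles = 184
Number of units = 7
Unit rate = 184 / 7
= 26.29 miles per unit

26.29


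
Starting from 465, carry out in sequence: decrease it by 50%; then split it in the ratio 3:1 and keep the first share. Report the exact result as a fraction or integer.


Start with 465.
Step 1: Decrease by 50%: 465 * 50/100 = 465/2
Step 2: Split 3:1, first share = 465/2 * 3/4 = 1395/8
Final result = 1395/8

1395/8


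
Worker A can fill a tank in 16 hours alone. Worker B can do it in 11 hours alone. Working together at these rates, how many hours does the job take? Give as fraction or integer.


Rate of A = 1/16 job per hour
Rate of B = 1/11 job per hour
Combined rate = 1/16 + 1/11
Find common denominator: (11 + 16)/(16*11) = 27/176
Combined rate = 27/176 job per hour
Time together = 1 / (27/176) = 176/27 hours

176/27


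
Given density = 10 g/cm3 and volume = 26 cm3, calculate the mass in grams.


Using mass = density * volume
Density = 10 g/cm3
Volume = 26 cm3
Mass = 10 * 26
= 260 g

260


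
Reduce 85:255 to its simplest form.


Find GCD(85, 255)
GCD = 85
Divide both by 85: 85/85 = 1, 255/85 = 3
Simplified ratio = 1:3

1:3


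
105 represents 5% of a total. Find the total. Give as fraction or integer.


Given: 105 is 5% of the whole
Set up: 105 = 5/100 * whole
whole = 105 * 100 / 5
whole = 10500 / 5
whole = 2100

2100


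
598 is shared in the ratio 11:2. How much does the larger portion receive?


Total parts = 11 + 2 = 13
Value per part = 598 / 13 = 46
First share = 11 * 46 = 506
Second share = 2 * 46 = 92
Larger share = 506

506


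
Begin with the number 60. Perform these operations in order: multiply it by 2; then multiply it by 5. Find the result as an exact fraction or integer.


Start with 60.
Step 1: Multiply by 2: 60 * 2 = 120
Step 2: Multiply by 5: 120 * 5 = 600
Final result = 600

600


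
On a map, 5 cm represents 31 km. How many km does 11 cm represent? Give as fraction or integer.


Map scale: 5 cm = 31 km
Measured distance on map = 11 cm
Set up proportion: 11 * 31 / 5
= 341 / 5
= 341/5 km

341/5


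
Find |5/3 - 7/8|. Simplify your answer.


Simplify: 5/3 = 5/3 and 7/8 = 7/8
Find common denominator: LCD = 24
Convert: 40/24 and 21/24
Difference = |40 - 21|/24 = 19/24
Simplified = 19/24

19/24


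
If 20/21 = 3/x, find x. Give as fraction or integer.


Setting up: 20/21 = 3/x
Cross multiply: 20 * x = 21 * 3
20x = 63
x = 63/20
x = 63/20

63/20


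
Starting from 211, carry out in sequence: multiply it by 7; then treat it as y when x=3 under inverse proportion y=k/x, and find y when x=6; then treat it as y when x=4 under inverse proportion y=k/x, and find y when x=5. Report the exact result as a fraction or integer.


Start with 211.
Step 1: Multiply by 7: 211 * 7 = 1477
Step 2: Inverse prop: k = (1477)*3; new y = k/6 = 1477*3/6 = 1477/2
Step 3: Inverse prop: k = (1477/2)*4; new y = k/5 = 1477/2*4/5 = 2954/5
Final result = 2954/5

2954/5


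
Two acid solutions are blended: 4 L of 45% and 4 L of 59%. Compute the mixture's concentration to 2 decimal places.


Solute in mixture 1 = 45% of 4 L = 4*45/100 = 9/5 L
Solute in mixture 2 = 59% of 4 L = 4*59/100 = 59/25 L
Total solute = 9/5 + 59/25 = 104/25 L
Total volume = 4 + 4 = 8 L
Final concentration = 104/25/8 * 100 = 52.00%

52.00


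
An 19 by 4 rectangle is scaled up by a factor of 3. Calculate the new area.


Original dimensions: 19 x 4
Enlargement factor = 3
New width = 19 * 3 = 57
New height = 4 * 3 = 12
New area = 57 * 12 = 684

684


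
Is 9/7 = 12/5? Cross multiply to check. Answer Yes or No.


Cross multiply to check 9/7 = 12/5
Left cross product: 9 * 5 = 45
Right cross product: 7 * 12 = 84
45 != 84
Not equal, so proportions differ => No

No


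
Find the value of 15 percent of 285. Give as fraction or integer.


Compute 15% of 285
Convert percentage: 15% = 15/100
Multiply: 285 * 15/100
= 4275/100
= 171/4

171/4


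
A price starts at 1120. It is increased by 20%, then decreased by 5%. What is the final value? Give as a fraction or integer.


Start: 1120
Step 1: increase by 20% => multiply by 120/100
  1120 * 120/100 = 1344
Step 2: decrease by 5% => multiply by 95/100
  1344 * 95/100 = 6384/5
Final value = 6384/5

6384/5


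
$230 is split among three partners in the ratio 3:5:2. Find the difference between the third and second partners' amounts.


Total parts = 3 + 5 + 2 = 10
Value per part = 230 / 10 = 23
Shares: 3*23=69, 5*23=115, 2*23=46
Third share = 46, second share = 115
Difference = |46 - 115| = 69

69


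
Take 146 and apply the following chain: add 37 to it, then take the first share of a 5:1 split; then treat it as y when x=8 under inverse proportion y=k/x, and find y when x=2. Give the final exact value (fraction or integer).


Start with 146.
Step 1: Add 37: 146+37=183; split 5:1 first = 183*5/6 = 305/2
Step 2: Inverse prop: k = (305/2)*8; new y = k/2 = 305/2*8/2 = 610
Final result = 610

610


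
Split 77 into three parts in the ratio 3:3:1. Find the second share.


Ratio = 3:3:1
Total parts = 3 + 3 + 1 = 7
Value per part = 77 / 7 = 11
First share = 3 * 11 = 33
Middle share = 3 * 11 = 33
Third share = 1 * 11 = 11

33


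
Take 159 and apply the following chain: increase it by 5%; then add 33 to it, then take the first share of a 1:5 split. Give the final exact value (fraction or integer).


Start with 159.
Step 1: Increase by 5%: 159 * 105/100 = 3339/20
Step 2: Add 33: 3339/20+33=3999/20; split 1:5 first = 3999/20*1/6 = 1333/40
Final result = 1333/40

1333/40


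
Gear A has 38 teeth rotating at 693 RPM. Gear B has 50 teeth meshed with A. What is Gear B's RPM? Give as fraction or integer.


Gear ratio: teeth_A * RPM_A = teeth_B * RPM_B
38 * 693 = 50 * RPM_B
26334 = 50 * RPM_B
RPM_B = 26334 / 50
RPM_B = 13167/25

13167/25


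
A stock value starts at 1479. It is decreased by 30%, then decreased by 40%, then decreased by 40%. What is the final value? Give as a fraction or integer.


Start: 1479
Step 1: decrease by 30% => multiply by 70/100
  1479 * 70/100 = 10353/10
Step 2: decrease by 40% => multiply by 60/100
  10353/10 * 60/100 = 31059/50
Step 3: decrease by 40% => multiply by 60/100
  31059/50 * 60/100 = 93177/250
Final value = 93177/250

93177/250


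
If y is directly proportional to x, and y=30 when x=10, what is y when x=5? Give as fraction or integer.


Direct proportion: y = kx
Find k: k = 30/10 = 3
Compute y at x=5: y = 3 * 5
y = 15

15


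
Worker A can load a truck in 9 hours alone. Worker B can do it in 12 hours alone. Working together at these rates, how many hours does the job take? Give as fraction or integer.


Rate of A = 1/9 job per hour
Rate of B = 1/12 job per hour
Combined rate = 1/9 + 1/12
Find common denominator: (12 + 9)/(9*12) = 21/108
Combined rate = 7/36 job per hour
Time together = 1 / (7/36) = 36/7 hours

36/7


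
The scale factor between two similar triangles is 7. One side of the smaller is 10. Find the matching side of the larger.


Similar triangles have proportional sides
Scale factor = 7
Smaller side = 10
Corresponding larger side = 10 * 7
= 70

70


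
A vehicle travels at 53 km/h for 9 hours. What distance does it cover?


Using distance = speed * time
Speed = 53 km/h
Time = 9 hours
Distance = 53 * 9
= 477 km

477


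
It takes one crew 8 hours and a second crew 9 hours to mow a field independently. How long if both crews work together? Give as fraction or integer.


Rate of A = 1/8 job per hour
Rate of B = 1/9 job per hour
Combined rate = 1/8 + 1/9
Find common denominator: (9 + 8)/(8*9) = 17/72
Combined rate = 17/72 job per hour
Time together = 1 / (17/72) = 72/17 hours

72/17


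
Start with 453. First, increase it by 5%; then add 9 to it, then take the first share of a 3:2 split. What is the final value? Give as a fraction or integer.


Start with 453.
Step 1: Increase by 5%: 453 * 105/100 = 9513/20
Step 2: Add 9: 9513/20+9=9693/20; split 3:2 first = 9693/20*3/5 = 29079/100
Final result = 29079/100

29079/100


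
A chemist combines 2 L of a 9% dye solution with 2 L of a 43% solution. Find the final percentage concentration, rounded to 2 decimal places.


Solute in mixture 1 = 9% of 2 L = 2*9/100 = 9/50 L
Solute in mixture 2 = 43% of 2 L = 2*43/100 = 43/50 L
Total solute = 9/50 + 43/50 = 26/25 L
Total volume = 2 + 2 = 4 L
Final concentration = 26/25/4 * 100 = 26.00%

26.00


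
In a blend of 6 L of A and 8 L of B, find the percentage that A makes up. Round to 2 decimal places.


Volume of A = 6 L
Volume of B = 8 L
Total volume = 6 + 8 = 14 L
Percentage of A = (6/14) * 100
= 42.86%

42.86


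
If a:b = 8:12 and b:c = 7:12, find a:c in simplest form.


Given a:b = 8:12 and b:c = 7:12
Make b consistent. Multiply first ratio by 7: a:b = 56:84
Multiply second ratio by 12: b:c = 84:144
Now b = 84 in both, so a:b:c = 56:84:144
Therefore a:c = 56:144
Simplify by GCD: a:c = 7:18

7:18


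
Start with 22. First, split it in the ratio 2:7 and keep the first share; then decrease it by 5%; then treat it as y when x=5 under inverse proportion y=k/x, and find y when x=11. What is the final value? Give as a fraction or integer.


Start with 22.
Step 1: Split 2:7, first share = 22 * 2/9 = 44/9
Step 2: Decrease by 5%: 44/9 * 95/100 = 209/45
Step 3: Inverse prop: k = (209/45)*5; new y = k/11 = 209/45*5/11 = 19/9
Final result = 19/9

19/9


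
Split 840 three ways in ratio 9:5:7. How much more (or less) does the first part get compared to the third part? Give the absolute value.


Total parts = 9 + 5 + 7 = 21
Value per part = 840 / 21 = 40
Shares: 9*40=360, 5*40=200, 7*40=280
First share = 360, third share = 280
Difference = |360 - 280| = 80

80


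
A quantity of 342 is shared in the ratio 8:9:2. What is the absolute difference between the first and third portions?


Total parts = 8 + 9 + 2 = 19
Value per part = 342 / 19 = 18
Shares: 8*18=144, 9*18=162, 2*18=36
First share = 144, third share = 36
Difference = |144 - 36| = 108

108


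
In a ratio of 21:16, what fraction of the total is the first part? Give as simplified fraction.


Total parts = 21 + 16 = 37
First part fraction = 21/37
Simplify: 21/37 = 21/37

21/37


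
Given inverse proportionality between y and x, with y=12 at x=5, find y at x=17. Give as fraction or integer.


Inverse proportion: y = k/x
Find k: k = 5 * 12 = 60
Compute y at x=17: y = 60/17
y = 60/17

60/17


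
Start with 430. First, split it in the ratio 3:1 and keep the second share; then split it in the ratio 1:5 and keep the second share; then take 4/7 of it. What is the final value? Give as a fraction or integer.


Start with 430.
Step 1: Split 3:1, second share = 430 * 1/4 = 215/2
Step 2: Split 1:5, second share = 215/2 * 5/6 = 1075/12
Step 3: Take 4/7: 1075/12 * 4/7 = 1075/21
Final result = 1075/21

1075/21


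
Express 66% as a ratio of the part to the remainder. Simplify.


Part = 66%, Remainder = 34%
Ratio = 66:34
GCD(66, 34) = 2
Simplify: 33:17 = 33:17

33:17


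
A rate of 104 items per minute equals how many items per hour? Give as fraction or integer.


Converting from per minute to per hour
Rate = 104 items per minute
Multiply by 60: 104 * 60
= 6240 items per hour

6240


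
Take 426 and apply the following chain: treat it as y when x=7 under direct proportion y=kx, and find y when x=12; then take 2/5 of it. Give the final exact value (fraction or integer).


Start with 426.
Step 1: Direct prop: k = (426)/7; new y = k*12 = 426*12/7 = 5112/7
Step 2: Take 2/5: 5112/7 * 2/5 = 10224/35
Final result = 10224/35

10224/35


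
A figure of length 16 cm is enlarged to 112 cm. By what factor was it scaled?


Original length = 16 cm
Scaled length = 112 cm
Scale factor = 112 / 16
= 7

7


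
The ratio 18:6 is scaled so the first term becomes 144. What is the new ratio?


Original ratio: 18:6
First term target: 144
Scale factor = 144 / 18 = 8
Multiply second term: 6 * 8 = 48
Equivalent ratio = 144:48

144:48


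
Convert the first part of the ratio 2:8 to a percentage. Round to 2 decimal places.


Total parts = 2 + 8 = 10
First part fraction = 2/10
Percentage = (2/10) * 100
= 0.2 * 100
= 20.00%

20.00


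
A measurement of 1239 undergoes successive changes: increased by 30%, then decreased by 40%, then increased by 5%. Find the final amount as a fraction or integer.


Start: 1239
Step 1: increase by 30% => multiply by 130/100
  1239 * 130/100 = 16107/10
Step 2: decrease by 40% => multiply by 60/100
  16107/10 * 60/100 = 48321/50
Step 3: increase by 5% => multiply by 105/100
  48321/50 * 105/100 = 1014741/1000
Final value = 1014741/1000

1014741/1000


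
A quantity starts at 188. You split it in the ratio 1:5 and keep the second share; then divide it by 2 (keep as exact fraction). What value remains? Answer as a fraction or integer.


Start with 188.
Step 1: Split 1:5, second share = 188 * 5/6 = 470/3
Step 2: Divide by 2: 470/3 / 2 = 235/3
Final result = 235/3

235/3


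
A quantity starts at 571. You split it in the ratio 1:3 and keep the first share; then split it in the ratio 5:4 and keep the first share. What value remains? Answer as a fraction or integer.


Start with 571.
Step 1: Split 1:3, first share = 571 * 1/4 = 571/4
Step 2: Split 5:4, first share = 571/4 * 5/9 = 2855/36
Final result = 2855/36

2855/36


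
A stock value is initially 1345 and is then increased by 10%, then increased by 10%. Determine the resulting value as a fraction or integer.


Start: 1345
Step 1: increase by 10% => multiply by 110/100
  1345 * 110/100 = 2959/2
Step 2: increase by 10% => multiply by 110/100
  2959/2 * 110/100 = 32549/20
Final value = 32549/20

32549/20


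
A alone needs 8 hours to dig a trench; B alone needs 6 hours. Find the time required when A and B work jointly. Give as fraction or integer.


Rate of A = 1/8 job per hour
Rate of B = 1/6 job per hour
Combined rate = 1/8 + 1/6
Find common denominator: (6 + 8)/(8*6) = 14/48
Combined rate = 7/24 job per hour
Time together = 1 / (7/24) = 24/7 hours

24/7


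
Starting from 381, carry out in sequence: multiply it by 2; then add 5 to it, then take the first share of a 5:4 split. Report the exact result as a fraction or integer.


Start with 381.
Step 1: Multiply by 2: 381 * 2 = 762
Step 2: Add 5: 762+5=767; split 5:4 first = 767*5/9 = 3835/9
Final result = 3835/9

3835/9


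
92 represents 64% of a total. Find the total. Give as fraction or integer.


Given: 92 is 64% of the whole
Set up: 92 = 64/100 * whole
whole = 92 * 100 / 64
whole = 9200 / 64
whole = 575/4

575/4


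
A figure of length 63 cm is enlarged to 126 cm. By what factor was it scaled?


Original length = 63 cm
Scaled length = 126 cm
Scale factor = 126 / 63
= 2

2


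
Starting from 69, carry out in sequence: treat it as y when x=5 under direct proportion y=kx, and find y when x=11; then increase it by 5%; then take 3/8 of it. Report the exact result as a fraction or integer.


Start with 69.
Step 1: Direct prop: k = (69)/5; new y = k*11 = 69*11/5 = 759/5
Step 2: Increase by 5%: 759/5 * 105/100 = 15939/100
Step 3: Take 3/8: 15939/100 * 3/8 = 47817/800
Final result = 47817/800

47817/800


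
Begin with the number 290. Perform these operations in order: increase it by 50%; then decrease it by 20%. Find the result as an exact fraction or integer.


Start with 290.
Step 1: Increase by 50%: 290 * 150/100 = 435
Step 2: Decrease by 20%: 435 * 80/100 = 348
Final result = 348

348


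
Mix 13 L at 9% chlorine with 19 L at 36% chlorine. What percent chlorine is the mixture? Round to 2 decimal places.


Solute in mixture 1 = 9% of 13 L = 13*9/100 = 117/100 L
Solute in mixture 2 = 36% of 19 L = 19*36/100 = 171/25 L
Total solute = 117/100 + 171/25 = 801/100 L
Total volume = 13 + 19 = 32 L
Final concentration = 801/100/32 * 100 = 25.03%

25.03


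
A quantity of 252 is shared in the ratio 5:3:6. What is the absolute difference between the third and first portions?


Total parts = 5 + 3 + 6 = 14
Value per part = 252 / 14 = 18
Shares: 5*18=90, 3*18=54, 6*18=108
Third share = 108, first share = 90
Difference = |108 - 90| = 18

18


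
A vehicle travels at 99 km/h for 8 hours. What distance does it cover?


Using distance = speed * time
Speed = 99 km/h
Time = 8 hours
Distance = 99 * 8
= 792 km

792


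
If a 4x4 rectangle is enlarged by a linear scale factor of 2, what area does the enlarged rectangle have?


Original dimensions: 4 x 4
Enlargement factor = 2
New width = 4 * 2 = 8
New height = 4 * 2 = 8
New area = 8 * 8 = 64

64


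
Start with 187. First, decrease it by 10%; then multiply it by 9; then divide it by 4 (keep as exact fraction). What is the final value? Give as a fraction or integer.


Start with 187.
Step 1: Decrease by 10%: 187 * 90/100 = 1683/10
Step 2: Multiply by 9: 1683/10 * 9 = 15147/10
Step 3: Divide by 4: 15147/10 / 4 = 15147/40
Final result = 15147/40

15147/40


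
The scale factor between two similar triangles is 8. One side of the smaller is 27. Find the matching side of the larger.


Similar triangles have proportional sides
Scale factor = 8
Smaller side = 27
Corresponding larger side = 27 * 8
= 216

216


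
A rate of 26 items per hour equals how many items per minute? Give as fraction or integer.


Converting from per hour to per minute
Rate = 26 items per hour
Divide by 60: 26/60
= 13/30 items per minute

13/30


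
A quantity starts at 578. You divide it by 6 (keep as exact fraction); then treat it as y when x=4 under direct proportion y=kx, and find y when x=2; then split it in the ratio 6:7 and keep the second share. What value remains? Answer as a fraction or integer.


Start with 578.
Step 1: Divide by 6: 578 / 6 = 289/3
Step 2: Direct prop: k = (289/3)/4; new y = k*2 = 289/3*2/4 = 289/6
Step 3: Split 6:7, second share = 289/6 * 7/13 = 2023/78
Final result = 2023/78

2023/78


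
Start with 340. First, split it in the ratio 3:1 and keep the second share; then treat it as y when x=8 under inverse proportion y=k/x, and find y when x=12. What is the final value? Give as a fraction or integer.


Start with 340.
Step 1: Split 3:1, second share = 340 * 1/4 = 85
Step 2: Inverse prop: k = (85)*8; new y = k/12 = 85*8/12 = 170/3
Final result = 170/3

170/3


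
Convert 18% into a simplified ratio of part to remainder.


Part = 18%, Remainder = 82%
Ratio = 18:82
GCD(18, 82) = 2
Simplify: 9:41 = 9:41

9:41


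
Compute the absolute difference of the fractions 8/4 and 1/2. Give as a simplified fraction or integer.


Simplify: 8/4 = 2 and 1/2 = 1/2
Find common denominator: LCD = 2
Convert: 4/2 and 1/2
Difference = |4 - 1|/2 = 3/2
Simplified = 3/2

3/2


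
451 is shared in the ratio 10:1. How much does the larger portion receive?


Total parts = 10 + 1 = 11
Value per part = 451 / 11 = 41
First share = 10 * 41 = 410
Second share = 1 * 41 = 41
Larger share = 410

410


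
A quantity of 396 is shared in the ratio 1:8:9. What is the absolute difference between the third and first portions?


Total parts = 1 + 8 + 9 = 18
Value per part = 396 / 18 = 22
Shares: 1*22=22, 8*22=176, 9*22=198
Third share = 198, first share = 22
Difference = |198 - 22| = 176

176


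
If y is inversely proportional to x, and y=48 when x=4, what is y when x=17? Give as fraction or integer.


Inverse proportion: y = k/x
Find k: k = 4 * 48 = 192
Compute y at x=17: y = 192/17
y = 192/17

192/17


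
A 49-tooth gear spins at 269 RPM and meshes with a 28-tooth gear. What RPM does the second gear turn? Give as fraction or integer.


Gear ratio: teeth_A * RPM_A = teeth_B * RPM_B
49 * 269 = 28 * RPM_B
13181 = 28 * RPM_B
RPM_B = 13181 / 28
RPM_B = 1883/4

1883/4


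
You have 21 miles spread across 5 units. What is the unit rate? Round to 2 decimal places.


Total miles = 21
Number of units = 5
Unit rate = 21 / 5
= 4.20 miles per unit

4.20


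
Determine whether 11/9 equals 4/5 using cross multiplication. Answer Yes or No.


Cross multiply to check 11/9 = 4/5
Left cross product: 11 * 5 = 55
Right cross product: 9 * 4 = 36
55 != 36
Not equal, so proportions differ => No

No


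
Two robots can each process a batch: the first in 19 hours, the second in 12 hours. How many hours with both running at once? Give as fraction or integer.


Rate of A = 1/19 job per hour
Rate of B = 1/12 job per hour
Combined rate = 1/19 + 1/12
Find common denominator: (12 + 19)/(19*12) = 31/228
Combined rate = 31/228 job per hour
Time together = 1 / (31/228) = 228/31 hours

228/31


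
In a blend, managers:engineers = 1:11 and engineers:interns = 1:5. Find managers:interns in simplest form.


Given a:b = 1:11 and b:c = 1:5
Make b consistent. Multiply first ratio by 1: a:b = 1:11
Multiply second ratio by 11: b:c = 11:55
Now b = 11 in both, so a:b:c = 1:11:55
Therefore a:c = 1:55
Simplify by GCD: a:c = 1:55

1:55
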